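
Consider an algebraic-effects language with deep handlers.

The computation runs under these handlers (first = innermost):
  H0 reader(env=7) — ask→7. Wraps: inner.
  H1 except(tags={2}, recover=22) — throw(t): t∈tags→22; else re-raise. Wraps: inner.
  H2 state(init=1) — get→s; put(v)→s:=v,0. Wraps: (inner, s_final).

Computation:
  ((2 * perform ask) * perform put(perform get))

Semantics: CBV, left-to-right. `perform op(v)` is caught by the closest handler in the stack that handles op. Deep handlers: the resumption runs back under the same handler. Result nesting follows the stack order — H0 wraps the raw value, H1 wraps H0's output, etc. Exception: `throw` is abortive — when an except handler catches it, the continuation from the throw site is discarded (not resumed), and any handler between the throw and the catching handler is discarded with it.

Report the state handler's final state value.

Answer: 1

Working:
ask @ H0 ⇒ 7
get @ H2 ⇒ 1
put(1) @ H2 ⇒ s:=1
H0 returns 0
H1 returns 0
H2 returns (0, 1)
= (0, 1)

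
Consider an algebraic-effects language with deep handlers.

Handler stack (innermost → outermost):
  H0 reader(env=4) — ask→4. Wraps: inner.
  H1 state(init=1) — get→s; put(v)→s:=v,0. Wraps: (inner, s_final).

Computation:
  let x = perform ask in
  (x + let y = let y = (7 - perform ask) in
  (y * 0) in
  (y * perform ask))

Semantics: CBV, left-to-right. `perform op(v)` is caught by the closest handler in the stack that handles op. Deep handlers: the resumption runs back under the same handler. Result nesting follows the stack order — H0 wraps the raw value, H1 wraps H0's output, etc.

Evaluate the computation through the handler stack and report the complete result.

Step-by-step:
ask @ H0 ⇒ 4
ask @ H0 ⇒ 4
ask @ H0 ⇒ 4
H0 returns 4
H1 returns (4, 1)
= (4, 1)

Answer: (4, 1)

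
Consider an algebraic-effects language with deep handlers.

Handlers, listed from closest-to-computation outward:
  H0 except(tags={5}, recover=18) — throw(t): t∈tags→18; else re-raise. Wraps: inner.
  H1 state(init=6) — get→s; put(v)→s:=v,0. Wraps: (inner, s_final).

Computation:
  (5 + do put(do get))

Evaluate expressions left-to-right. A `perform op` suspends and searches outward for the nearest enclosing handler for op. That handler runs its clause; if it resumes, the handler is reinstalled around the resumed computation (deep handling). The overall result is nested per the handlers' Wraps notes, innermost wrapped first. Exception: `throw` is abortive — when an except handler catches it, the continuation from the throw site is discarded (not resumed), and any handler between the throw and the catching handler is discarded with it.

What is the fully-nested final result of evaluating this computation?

Answer: (5, 6)

Working:
get @ H1 ⇒ 6
put(6) @ H1 ⇒ s:=6
H0 returns 5
H1 returns (5, 6)
= (5, 6)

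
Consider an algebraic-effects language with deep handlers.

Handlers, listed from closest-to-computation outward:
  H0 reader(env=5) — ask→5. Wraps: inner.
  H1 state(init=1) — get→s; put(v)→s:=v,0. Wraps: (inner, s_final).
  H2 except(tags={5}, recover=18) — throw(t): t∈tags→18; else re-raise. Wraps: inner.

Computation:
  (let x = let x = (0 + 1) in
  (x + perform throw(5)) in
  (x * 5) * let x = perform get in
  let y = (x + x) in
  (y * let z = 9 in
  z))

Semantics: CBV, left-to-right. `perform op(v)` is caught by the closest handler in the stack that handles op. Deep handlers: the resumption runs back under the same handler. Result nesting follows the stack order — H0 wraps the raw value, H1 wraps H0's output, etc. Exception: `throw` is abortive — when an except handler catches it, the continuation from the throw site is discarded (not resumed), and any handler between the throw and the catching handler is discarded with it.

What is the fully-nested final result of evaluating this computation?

Answer: 18

Step-by-step:
throw(5) @ H2 caught ⇒ 18
= 18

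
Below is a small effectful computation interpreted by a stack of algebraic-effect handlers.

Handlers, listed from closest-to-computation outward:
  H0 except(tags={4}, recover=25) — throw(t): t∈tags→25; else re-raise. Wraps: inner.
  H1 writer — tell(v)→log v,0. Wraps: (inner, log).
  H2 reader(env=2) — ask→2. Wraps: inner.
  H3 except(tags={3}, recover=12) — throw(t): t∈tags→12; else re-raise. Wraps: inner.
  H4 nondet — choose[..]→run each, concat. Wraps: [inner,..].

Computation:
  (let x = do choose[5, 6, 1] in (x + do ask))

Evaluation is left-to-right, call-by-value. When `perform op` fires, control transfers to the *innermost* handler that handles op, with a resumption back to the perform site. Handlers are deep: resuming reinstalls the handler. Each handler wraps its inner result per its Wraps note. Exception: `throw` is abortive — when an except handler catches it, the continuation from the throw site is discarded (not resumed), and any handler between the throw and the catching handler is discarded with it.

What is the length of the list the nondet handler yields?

Answer: 3

Working:
choose[5, 6, 1] @ H4
  branch[0] choose=5:
    ask @ H2 ⇒ 2
    H0 returns 7
    H1 returns (7, ())
    H2 returns (7, ())
    H3 returns (7, ())
    H4 returns [(7, ())]
  branch[1] choose=6:
    ask @ H2 ⇒ 2
    H0 returns 8
    H1 returns (8, ())
    H2 returns (8, ())
    H3 returns (8, ())
    H4 returns [(8, ())]
  branch[2] choose=1:
    ask @ H2 ⇒ 2
    H0 returns 3
    H1 returns (3, ())
    H2 returns (3, ())
    H3 returns (3, ())
    H4 returns [(3, ())]
= [(7, ()), (8, ()), (3, ())]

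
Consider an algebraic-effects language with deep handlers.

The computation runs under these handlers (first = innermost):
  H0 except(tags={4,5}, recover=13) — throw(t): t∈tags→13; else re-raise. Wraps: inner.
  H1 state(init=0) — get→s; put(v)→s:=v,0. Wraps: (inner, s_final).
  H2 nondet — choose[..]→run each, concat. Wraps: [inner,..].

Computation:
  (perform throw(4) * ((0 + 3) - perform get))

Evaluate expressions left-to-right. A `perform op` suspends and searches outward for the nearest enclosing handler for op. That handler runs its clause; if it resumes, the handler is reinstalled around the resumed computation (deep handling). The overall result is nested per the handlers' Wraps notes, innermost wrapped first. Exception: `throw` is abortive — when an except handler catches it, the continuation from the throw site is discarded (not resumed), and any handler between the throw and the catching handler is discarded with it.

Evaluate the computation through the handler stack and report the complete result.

Answer: [(13, 0)]

Step-by-step:
throw(4) @ H0 caught ⇒ 13
H1 returns (13, 0)
H2 returns [(13, 0)]
= [(13, 0)]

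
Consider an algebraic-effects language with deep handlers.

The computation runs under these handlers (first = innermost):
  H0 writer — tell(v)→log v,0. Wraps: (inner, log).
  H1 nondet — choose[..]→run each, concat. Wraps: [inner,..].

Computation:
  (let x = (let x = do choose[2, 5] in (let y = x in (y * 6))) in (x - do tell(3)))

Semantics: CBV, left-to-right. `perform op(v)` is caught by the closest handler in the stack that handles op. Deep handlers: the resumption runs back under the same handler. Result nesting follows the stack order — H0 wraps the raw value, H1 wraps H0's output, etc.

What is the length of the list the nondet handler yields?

Answer: 2

Evaluation trace:
choose[2, 5] @ H1
  branch[0] choose=2:
    tell(3) @ H0 ⇒ log+=3
    H0 returns (12, (3))
    H1 returns [(12, (3))]
  branch[1] choose=5:
    tell(3) @ H0 ⇒ log+=3
    H0 returns (30, (3))
    H1 returns [(30, (3))]
= [(12, (3)), (30, (3))]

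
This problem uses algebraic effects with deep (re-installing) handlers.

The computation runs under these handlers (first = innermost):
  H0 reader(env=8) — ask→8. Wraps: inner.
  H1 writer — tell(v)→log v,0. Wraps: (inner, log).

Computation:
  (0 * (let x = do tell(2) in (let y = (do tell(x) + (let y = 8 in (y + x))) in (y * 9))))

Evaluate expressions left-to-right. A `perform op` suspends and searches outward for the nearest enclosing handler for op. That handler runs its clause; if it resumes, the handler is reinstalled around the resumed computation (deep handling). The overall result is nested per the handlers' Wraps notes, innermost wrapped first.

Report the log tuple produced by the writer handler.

Answer: (2, 0)

Working:
tell(2) @ H1 ⇒ log+=2
tell(0) @ H1 ⇒ log+=0
H0 returns 0
H1 returns (0, (2, 0))
= (0, (2, 0))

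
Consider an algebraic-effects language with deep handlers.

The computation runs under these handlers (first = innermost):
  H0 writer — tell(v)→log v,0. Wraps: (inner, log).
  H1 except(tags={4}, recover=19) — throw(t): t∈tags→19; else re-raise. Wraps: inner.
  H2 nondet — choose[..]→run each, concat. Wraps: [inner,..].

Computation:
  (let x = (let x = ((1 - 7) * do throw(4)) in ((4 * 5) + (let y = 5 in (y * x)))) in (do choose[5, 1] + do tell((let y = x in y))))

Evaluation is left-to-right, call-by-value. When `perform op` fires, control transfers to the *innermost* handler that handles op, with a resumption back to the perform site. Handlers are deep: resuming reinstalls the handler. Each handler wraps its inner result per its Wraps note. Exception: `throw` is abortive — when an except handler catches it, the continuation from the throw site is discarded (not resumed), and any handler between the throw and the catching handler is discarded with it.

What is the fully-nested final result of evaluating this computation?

Step-by-step:
throw(4) @ H1 caught ⇒ 19
H2 returns [19]
= [19]

Answer: [19]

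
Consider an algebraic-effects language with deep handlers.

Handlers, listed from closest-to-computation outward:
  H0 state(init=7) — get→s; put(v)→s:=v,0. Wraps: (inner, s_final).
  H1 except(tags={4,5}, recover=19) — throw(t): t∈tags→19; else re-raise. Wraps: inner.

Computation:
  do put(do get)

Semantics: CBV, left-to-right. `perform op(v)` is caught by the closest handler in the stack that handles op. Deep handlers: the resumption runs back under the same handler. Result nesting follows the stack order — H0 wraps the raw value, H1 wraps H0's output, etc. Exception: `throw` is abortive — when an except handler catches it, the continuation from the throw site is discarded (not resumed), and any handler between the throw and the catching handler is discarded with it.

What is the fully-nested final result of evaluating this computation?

Working:
get @ H0 ⇒ 7
put(7) @ H0 ⇒ s:=7
H0 returns (0, 7)
H1 returns (0, 7)
= (0, 7)

Answer: (0, 7)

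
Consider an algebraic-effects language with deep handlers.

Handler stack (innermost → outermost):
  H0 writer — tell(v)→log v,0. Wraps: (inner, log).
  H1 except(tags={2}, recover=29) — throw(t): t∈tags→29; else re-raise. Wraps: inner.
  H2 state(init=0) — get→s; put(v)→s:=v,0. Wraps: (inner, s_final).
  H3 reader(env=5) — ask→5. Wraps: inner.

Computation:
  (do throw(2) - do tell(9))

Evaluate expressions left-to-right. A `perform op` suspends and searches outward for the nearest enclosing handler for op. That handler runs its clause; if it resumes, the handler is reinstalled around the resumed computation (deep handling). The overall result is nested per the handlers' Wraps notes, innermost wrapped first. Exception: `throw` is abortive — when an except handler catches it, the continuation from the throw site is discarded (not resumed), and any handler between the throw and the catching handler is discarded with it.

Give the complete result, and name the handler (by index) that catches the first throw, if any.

Step-by-step:
throw(2) @ H1 caught ⇒ 29
H2 returns (29, 0)
H3 returns (29, 0)
= (29, 0)

Answer: (29, 0) ; first throw caught by: H1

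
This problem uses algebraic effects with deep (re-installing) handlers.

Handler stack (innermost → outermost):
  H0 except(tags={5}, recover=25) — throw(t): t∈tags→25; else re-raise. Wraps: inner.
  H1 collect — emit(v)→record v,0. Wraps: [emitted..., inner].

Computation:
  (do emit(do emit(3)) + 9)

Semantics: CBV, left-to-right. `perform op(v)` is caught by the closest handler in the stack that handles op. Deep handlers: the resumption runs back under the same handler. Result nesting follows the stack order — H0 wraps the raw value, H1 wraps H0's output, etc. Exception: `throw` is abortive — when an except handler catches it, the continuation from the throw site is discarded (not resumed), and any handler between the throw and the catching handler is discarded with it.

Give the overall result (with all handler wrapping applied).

Answer: [3, 0, 9]

Evaluation trace:
emit(3) @ H1 ⇒ out+=3
emit(0) @ H1 ⇒ out+=0
H0 returns 9
H1 returns [3, 0, 9]
= [3, 0, 9]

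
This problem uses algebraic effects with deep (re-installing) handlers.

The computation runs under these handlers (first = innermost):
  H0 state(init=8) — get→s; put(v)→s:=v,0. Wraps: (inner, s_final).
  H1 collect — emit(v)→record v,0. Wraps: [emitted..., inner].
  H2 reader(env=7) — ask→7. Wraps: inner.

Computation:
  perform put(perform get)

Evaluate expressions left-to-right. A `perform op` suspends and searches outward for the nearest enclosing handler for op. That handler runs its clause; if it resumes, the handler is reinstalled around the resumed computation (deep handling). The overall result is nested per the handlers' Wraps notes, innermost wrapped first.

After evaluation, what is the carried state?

Answer: 8

Working:
get @ H0 ⇒ 8
put(8) @ H0 ⇒ s:=8
H0 returns (0, 8)
H1 returns [(0, 8)]
H2 returns [(0, 8)]
= [(0, 8)]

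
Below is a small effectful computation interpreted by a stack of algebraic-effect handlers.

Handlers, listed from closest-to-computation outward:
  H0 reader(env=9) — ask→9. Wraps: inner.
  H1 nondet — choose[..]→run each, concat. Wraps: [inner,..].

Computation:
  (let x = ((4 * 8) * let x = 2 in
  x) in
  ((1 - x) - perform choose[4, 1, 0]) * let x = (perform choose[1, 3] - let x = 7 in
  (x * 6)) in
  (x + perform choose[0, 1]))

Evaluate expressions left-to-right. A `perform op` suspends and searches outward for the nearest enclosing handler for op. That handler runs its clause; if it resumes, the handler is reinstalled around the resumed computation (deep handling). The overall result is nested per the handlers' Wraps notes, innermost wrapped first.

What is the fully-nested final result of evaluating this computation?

Evaluation trace:
choose[4, 1, 0] @ H1
  branch[0] choose=4:
    choose[1, 3] @ H1
      branch[0] choose=1:
        choose[0, 1] @ H1
          branch[0] choose=0:
            H0 returns 2747
            H1 returns [2747]
          branch[1] choose=1:
            H0 returns 2680
            H1 returns [2680]
      branch[1] choose=3:
        choose[0, 1] @ H1
          branch[0] choose=0:
            H0 returns 2613
            H1 returns [2613]
          branch[1] choose=1:
            H0 returns 2546
            H1 returns [2546]
  branch[1] choose=1:
    choose[1, 3] @ H1
      branch[0] choose=1:
        choose[0, 1] @ H1
          branch[0] choose=0:
            H0 returns 2624
            H1 returns [2624]
          branch[1] choose=1:
            H0 returns 2560
            H1 returns [2560]
      branch[1] choose=3:
        choose[0, 1] @ H1
          branch[0] choose=0:
            H0 returns 2496
            H1 returns [2496]
          branch[1] choose=1:
            H0 returns 2432
            H1 returns [2432]
  branch[2] choose=0:
    choose[1, 3] @ H1
      branch[0] choose=1:
        choose[0, 1] @ H1
          branch[0] choose=0:
            H0 returns 2583
            H1 returns [2583]
          branch[1] choose=1:
            H0 returns 2520
            H1 returns [2520]
      branch[1] choose=3:
        choose[0, 1] @ H1
          branch[0] choose=0:
            H0 returns 2457
            H1 returns [2457]
          branch[1] choose=1:
            H0 returns 2394
            H1 returns [2394]
= [2747, 2680, 2613, 2546, 2624, 2560, 2496, 2432, 2583, 2520, 2457, 2394]

Answer: [2747, 2680, 2613, 2546, 2624, 2560, 2496, 2432, 2583, 2520, 2457, 2394]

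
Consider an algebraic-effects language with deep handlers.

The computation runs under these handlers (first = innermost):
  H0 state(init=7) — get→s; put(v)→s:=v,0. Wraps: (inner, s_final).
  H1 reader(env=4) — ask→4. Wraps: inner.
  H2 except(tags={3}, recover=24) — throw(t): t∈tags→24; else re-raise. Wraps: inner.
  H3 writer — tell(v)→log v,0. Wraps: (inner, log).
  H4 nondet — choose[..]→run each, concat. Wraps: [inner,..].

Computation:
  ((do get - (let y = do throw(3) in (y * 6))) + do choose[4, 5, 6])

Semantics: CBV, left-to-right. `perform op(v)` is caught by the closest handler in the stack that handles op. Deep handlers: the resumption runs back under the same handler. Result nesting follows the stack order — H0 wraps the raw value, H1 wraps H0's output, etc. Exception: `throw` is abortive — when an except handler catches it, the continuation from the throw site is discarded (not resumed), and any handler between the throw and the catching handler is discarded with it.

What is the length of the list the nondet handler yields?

Working:
get @ H0 ⇒ 7
throw(3) @ H2 caught ⇒ 24
H3 returns (24, ())
H4 returns [(24, ())]
= [(24, ())]

Answer: 1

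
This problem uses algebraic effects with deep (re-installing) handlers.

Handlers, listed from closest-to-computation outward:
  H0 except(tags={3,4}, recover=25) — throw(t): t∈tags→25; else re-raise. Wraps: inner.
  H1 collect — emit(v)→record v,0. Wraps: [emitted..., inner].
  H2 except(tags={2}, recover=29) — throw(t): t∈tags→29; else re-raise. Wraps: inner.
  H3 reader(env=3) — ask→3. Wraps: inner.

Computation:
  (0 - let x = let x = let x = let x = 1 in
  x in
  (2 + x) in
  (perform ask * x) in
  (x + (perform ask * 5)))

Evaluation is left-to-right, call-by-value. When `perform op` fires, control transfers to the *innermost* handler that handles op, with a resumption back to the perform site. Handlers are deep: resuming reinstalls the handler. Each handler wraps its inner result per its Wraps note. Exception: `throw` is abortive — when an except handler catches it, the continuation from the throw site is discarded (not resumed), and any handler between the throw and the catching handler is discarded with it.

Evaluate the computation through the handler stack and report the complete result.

Working:
ask @ H3 ⇒ 3
ask @ H3 ⇒ 3
H0 returns -24
H1 returns [-24]
H2 returns [-24]
H3 returns [-24]
= [-24]

Answer: [-24]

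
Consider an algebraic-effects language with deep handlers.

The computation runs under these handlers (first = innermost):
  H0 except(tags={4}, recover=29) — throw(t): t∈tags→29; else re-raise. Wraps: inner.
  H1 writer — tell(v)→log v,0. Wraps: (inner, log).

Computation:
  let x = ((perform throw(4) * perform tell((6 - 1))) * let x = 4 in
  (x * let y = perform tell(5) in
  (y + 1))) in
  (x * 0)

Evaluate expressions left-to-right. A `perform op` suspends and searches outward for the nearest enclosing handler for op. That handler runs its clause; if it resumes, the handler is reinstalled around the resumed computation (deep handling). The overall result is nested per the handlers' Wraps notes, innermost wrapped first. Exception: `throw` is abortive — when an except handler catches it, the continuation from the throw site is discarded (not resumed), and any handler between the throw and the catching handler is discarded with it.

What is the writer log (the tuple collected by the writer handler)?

Working:
throw(4) @ H0 caught ⇒ 29
H1 returns (29, ())
= (29, ())

Answer: ()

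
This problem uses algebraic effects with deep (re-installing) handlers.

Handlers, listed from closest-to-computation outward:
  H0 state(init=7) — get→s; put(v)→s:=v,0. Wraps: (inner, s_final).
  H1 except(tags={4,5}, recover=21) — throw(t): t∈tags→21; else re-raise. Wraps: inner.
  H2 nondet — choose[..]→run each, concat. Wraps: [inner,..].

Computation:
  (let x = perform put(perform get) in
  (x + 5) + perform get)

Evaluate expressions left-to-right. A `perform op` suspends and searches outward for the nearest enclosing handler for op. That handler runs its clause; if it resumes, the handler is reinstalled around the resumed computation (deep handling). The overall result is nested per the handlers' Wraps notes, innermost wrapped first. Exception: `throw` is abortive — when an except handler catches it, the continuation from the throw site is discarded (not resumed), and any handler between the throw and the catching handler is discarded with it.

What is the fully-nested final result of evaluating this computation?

Answer: [(12, 7)]

Working:
get @ H0 ⇒ 7
put(7) @ H0 ⇒ s:=7
get @ H0 ⇒ 7
H0 returns (12, 7)
H1 returns (12, 7)
H2 returns [(12, 7)]
= [(12, 7)]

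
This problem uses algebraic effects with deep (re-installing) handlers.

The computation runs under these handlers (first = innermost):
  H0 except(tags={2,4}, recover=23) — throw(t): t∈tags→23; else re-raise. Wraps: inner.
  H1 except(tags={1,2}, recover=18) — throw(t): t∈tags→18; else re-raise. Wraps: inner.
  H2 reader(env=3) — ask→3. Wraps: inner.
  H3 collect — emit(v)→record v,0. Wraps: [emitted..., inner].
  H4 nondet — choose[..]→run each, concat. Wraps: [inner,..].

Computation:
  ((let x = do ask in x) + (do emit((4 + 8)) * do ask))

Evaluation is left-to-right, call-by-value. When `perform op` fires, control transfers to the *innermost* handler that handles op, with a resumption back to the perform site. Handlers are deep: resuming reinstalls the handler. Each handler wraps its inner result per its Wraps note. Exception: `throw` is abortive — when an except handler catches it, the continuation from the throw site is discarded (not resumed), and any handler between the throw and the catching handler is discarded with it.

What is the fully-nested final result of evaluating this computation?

Answer: [[12, 3]]

Evaluation trace:
ask @ H2 ⇒ 3
emit(12) @ H3 ⇒ out+=12
ask @ H2 ⇒ 3
H0 returns 3
H1 returns 3
H2 returns 3
H3 returns [12, 3]
H4 returns [[12, 3]]
= [[12, 3]]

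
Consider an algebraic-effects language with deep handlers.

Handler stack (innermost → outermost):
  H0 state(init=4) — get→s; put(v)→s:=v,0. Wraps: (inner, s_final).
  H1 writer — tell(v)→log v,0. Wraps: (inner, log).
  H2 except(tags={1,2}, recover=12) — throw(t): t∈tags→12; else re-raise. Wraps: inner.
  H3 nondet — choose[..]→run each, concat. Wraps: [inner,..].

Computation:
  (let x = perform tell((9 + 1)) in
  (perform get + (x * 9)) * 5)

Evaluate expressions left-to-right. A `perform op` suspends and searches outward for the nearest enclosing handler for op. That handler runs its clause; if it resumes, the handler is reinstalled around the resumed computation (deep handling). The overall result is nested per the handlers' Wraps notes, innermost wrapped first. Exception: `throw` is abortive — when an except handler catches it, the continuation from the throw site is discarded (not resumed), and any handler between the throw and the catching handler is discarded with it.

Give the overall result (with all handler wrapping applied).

Answer: [((20, 4), (10))]

Step-by-step:
tell(10) @ H1 ⇒ log+=10
get @ H0 ⇒ 4
H0 returns (20, 4)
H1 returns ((20, 4), (10))
H2 returns ((20, 4), (10))
H3 returns [((20, 4), (10))]
= [((20, 4), (10))]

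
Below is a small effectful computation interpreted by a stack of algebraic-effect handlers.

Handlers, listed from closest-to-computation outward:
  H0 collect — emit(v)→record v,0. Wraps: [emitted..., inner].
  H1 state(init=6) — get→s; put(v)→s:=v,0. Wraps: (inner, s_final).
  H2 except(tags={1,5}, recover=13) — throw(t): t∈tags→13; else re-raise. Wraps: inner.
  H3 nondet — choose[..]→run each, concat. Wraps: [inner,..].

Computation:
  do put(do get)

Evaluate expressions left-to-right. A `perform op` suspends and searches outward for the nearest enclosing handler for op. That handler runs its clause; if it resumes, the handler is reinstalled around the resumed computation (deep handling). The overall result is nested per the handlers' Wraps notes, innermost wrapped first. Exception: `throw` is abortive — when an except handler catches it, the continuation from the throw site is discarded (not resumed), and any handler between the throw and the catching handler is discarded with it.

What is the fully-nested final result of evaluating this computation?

Answer: [([0], 6)]

Working:
get @ H1 ⇒ 6
put(6) @ H1 ⇒ s:=6
H0 returns [0]
H1 returns ([0], 6)
H2 returns ([0], 6)
H3 returns [([0], 6)]
= [([0], 6)]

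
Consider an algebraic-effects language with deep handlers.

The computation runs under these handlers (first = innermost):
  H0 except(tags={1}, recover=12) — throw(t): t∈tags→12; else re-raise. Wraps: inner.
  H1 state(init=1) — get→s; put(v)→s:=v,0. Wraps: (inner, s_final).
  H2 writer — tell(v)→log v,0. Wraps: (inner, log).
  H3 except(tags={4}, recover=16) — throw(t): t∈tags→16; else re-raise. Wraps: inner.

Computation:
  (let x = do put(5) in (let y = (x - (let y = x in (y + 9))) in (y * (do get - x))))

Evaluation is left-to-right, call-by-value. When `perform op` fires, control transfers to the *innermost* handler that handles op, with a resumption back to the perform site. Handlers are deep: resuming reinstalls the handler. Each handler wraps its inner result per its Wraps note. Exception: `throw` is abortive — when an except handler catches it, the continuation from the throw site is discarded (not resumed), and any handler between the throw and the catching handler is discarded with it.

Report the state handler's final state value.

Answer: 5

Evaluation trace:
put(5) @ H1 ⇒ s:=5
get @ H1 ⇒ 5
H0 returns -45
H1 returns (-45, 5)
H2 returns ((-45, 5), ())
H3 returns ((-45, 5), ())
= ((-45, 5), ())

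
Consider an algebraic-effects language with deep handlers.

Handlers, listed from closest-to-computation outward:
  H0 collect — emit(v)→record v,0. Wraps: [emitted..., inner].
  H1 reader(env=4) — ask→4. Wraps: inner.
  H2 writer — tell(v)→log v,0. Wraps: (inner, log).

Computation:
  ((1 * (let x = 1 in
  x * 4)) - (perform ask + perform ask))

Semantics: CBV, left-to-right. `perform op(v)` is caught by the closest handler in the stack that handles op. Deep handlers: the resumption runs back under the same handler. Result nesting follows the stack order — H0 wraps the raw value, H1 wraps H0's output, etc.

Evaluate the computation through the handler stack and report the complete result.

Working:
ask @ H1 ⇒ 4
ask @ H1 ⇒ 4
H0 returns [-4]
H1 returns [-4]
H2 returns ([-4], ())
= ([-4], ())

Answer: ([-4], ())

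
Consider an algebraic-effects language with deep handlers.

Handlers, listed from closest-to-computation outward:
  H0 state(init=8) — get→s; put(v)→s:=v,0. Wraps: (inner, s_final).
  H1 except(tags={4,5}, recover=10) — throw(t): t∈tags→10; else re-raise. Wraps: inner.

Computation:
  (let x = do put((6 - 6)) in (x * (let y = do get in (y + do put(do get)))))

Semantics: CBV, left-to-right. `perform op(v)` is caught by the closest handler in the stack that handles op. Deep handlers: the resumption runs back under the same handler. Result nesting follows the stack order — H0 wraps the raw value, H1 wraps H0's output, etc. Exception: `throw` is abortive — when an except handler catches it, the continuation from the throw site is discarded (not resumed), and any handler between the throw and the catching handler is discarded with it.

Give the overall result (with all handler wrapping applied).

Working:
put(0) @ H0 ⇒ s:=0
get @ H0 ⇒ 0
get @ H0 ⇒ 0
put(0) @ H0 ⇒ s:=0
H0 returns (0, 0)
H1 returns (0, 0)
= (0, 0)

Answer: (0, 0)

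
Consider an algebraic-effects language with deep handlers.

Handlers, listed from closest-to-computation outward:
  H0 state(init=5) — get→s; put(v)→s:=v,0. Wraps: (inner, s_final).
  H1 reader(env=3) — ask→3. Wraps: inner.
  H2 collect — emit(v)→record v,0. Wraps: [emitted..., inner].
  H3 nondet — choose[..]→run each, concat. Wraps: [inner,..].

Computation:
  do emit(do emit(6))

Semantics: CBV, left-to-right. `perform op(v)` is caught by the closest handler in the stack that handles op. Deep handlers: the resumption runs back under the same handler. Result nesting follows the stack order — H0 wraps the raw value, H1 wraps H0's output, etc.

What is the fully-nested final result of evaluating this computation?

Evaluation trace:
emit(6) @ H2 ⇒ out+=6
emit(0) @ H2 ⇒ out+=0
H0 returns (0, 5)
H1 returns (0, 5)
H2 returns [6, 0, (0, 5)]
H3 returns [[6, 0, (0, 5)]]
= [[6, 0, (0, 5)]]

Answer: [[6, 0, (0, 5)]]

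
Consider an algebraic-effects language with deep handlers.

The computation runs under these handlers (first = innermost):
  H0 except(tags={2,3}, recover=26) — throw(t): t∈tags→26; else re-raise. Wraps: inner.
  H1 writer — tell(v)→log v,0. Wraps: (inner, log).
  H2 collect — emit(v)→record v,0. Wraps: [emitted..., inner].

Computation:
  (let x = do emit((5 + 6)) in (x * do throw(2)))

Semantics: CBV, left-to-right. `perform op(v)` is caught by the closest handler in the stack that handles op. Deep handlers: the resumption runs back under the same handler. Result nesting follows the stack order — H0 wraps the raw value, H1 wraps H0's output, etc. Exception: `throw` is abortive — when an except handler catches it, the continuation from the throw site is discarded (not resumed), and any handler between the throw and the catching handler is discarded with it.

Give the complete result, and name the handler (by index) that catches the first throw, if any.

Answer: [11, (26, ())] ; first throw caught by: H0

Evaluation trace:
emit(11) @ H2 ⇒ out+=11
throw(2) @ H0 caught ⇒ 26
H1 returns (26, ())
H2 returns [11, (26, ())]
= [11, (26, ())]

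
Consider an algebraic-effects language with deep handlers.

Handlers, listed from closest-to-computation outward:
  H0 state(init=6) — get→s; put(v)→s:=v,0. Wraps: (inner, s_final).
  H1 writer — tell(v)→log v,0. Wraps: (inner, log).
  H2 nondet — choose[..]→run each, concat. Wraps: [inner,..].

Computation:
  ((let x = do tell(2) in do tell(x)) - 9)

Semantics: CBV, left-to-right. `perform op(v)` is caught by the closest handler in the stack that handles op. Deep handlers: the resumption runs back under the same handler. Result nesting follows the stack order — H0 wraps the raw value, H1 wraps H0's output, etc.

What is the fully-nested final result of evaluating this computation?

Answer: [((-9, 6), (2, 0))]

Evaluation trace:
tell(2) @ H1 ⇒ log+=2
tell(0) @ H1 ⇒ log+=0
H0 returns (-9, 6)
H1 returns ((-9, 6), (2, 0))
H2 returns [((-9, 6), (2, 0))]
= [((-9, 6), (2, 0))]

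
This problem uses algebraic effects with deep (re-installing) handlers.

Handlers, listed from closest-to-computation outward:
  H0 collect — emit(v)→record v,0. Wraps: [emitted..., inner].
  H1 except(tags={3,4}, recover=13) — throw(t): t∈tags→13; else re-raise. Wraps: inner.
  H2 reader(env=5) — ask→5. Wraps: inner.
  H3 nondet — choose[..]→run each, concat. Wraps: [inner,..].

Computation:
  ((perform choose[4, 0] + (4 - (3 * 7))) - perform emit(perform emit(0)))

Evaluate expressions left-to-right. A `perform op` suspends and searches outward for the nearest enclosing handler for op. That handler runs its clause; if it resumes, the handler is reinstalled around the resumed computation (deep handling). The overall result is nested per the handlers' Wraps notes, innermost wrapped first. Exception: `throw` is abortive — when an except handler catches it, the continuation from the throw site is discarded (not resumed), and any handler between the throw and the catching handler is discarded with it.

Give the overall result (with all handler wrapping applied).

Answer: [[0, 0, -13], [0, 0, -17]]

Working:
choose[4, 0] @ H3
  branch[0] choose=4:
    emit(0) @ H0 ⇒ out+=0
    emit(0) @ H0 ⇒ out+=0
    H0 returns [0, 0, -13]
    H1 returns [0, 0, -13]
    H2 returns [0, 0, -13]
    H3 returns [[0, 0, -13]]
  branch[1] choose=0:
    emit(0) @ H0 ⇒ out+=0
    emit(0) @ H0 ⇒ out+=0
    H0 returns [0, 0, -17]
    H1 returns [0, 0, -17]
    H2 returns [0, 0, -17]
    H3 returns [[0, 0, -17]]
= [[0, 0, -13], [0, 0, -17]]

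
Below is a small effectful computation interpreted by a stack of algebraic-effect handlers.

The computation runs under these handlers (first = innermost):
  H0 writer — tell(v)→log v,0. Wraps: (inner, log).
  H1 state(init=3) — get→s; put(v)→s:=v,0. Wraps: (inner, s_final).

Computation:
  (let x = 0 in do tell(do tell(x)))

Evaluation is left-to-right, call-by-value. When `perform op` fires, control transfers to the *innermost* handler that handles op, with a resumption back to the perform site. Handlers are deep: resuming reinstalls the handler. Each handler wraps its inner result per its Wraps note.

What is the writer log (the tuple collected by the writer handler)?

Answer: (0, 0)

Step-by-step:
tell(0) @ H0 ⇒ log+=0
tell(0) @ H0 ⇒ log+=0
H0 returns (0, (0, 0))
H1 returns ((0, (0, 0)), 3)
= ((0, (0, 0)), 3)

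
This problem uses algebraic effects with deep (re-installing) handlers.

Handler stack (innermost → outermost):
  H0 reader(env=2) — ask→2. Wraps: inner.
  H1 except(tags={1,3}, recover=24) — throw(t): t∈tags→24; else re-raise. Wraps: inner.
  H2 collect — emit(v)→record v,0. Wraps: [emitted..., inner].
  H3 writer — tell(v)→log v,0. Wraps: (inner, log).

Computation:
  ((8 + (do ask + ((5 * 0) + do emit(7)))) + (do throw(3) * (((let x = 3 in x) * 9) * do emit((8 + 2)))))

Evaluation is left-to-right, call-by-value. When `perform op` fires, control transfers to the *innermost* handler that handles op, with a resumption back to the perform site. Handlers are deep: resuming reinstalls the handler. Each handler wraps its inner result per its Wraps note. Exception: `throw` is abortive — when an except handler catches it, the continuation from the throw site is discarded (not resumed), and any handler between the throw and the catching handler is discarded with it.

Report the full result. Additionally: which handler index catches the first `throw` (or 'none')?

Answer: ([7, 24], ()) ; first throw caught by: H1

Step-by-step:
ask @ H0 ⇒ 2
emit(7) @ H2 ⇒ out+=7
throw(3) @ H1 caught ⇒ 24
H2 returns [7, 24]
H3 returns ([7, 24], ())
= ([7, 24], ())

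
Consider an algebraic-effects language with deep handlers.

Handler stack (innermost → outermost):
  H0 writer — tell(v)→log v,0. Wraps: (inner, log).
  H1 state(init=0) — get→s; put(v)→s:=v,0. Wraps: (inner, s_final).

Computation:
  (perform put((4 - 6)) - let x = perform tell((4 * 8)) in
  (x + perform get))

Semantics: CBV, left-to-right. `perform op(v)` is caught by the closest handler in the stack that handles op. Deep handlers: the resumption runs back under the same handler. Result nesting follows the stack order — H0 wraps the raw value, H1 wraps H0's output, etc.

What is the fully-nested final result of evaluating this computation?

Step-by-step:
put(-2) @ H1 ⇒ s:=-2
tell(32) @ H0 ⇒ log+=32
get @ H1 ⇒ -2
H0 returns (2, (32))
H1 returns ((2, (32)), -2)
= ((2, (32)), -2)

Answer: ((2, (32)), -2)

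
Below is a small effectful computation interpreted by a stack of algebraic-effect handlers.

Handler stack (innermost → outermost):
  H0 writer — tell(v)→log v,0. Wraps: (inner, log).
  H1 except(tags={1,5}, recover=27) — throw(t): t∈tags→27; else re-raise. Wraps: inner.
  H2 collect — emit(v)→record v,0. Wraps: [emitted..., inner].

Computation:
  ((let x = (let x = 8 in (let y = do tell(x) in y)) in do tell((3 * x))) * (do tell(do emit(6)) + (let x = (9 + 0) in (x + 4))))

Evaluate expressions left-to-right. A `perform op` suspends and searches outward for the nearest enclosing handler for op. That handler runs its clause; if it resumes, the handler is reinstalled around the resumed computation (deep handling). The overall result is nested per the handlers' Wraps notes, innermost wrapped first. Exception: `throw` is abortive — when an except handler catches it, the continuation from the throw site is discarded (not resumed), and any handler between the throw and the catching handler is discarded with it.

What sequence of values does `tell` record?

Answer: (8, 0, 0)

Step-by-step:
tell(8) @ H0 ⇒ log+=8
tell(0) @ H0 ⇒ log+=0
emit(6) @ H2 ⇒ out+=6
tell(0) @ H0 ⇒ log+=0
H0 returns (0, (8, 0, 0))
H1 returns (0, (8, 0, 0))
H2 returns [6, (0, (8, 0, 0))]
= [6, (0, (8, 0, 0))]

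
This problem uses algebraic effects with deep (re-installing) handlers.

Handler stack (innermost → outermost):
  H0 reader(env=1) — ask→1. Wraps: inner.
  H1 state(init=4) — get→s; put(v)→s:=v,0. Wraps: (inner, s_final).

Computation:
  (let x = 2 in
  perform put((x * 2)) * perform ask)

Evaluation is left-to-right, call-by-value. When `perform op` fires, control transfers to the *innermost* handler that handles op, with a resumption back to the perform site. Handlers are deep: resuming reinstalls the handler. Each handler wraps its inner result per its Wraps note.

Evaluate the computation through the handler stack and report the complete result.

Step-by-step:
put(4) @ H1 ⇒ s:=4
ask @ H0 ⇒ 1
H0 returns 0
H1 returns (0, 4)
= (0, 4)

Answer: (0, 4)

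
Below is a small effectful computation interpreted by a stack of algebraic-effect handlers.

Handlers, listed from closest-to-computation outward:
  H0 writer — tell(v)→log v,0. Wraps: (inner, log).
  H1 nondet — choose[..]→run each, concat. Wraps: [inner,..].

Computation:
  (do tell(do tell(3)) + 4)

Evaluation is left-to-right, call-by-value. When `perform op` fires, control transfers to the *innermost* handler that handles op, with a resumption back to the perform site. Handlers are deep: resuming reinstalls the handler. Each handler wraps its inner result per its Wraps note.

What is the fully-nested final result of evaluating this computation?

Answer: [(4, (3, 0))]

Working:
tell(3) @ H0 ⇒ log+=3
tell(0) @ H0 ⇒ log+=0
H0 returns (4, (3, 0))
H1 returns [(4, (3, 0))]
= [(4, (3, 0))]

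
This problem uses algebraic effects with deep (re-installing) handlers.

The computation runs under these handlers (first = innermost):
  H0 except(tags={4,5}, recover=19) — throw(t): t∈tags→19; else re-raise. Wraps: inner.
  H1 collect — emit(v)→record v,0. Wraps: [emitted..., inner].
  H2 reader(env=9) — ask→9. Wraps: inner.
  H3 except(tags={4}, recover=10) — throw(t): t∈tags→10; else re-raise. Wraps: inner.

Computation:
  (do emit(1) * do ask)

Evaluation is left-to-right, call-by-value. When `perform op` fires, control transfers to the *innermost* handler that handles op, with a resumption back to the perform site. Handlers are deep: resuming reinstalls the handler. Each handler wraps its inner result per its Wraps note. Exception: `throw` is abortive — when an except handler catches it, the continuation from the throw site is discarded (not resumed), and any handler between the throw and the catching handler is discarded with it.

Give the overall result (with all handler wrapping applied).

Answer: [1, 0]

Step-by-step:
emit(1) @ H1 ⇒ out+=1
ask @ H2 ⇒ 9
H0 returns 0
H1 returns [1, 0]
H2 returns [1, 0]
H3 returns [1, 0]
= [1, 0]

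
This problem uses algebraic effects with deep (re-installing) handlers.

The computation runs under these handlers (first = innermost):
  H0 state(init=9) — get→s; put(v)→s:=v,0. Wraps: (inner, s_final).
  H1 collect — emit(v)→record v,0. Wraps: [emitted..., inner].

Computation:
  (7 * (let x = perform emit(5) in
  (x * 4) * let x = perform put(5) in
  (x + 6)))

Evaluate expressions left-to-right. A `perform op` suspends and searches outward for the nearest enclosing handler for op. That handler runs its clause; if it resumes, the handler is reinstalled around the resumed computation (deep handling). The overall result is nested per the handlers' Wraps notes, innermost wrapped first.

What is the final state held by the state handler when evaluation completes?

Working:
emit(5) @ H1 ⇒ out+=5
put(5) @ H0 ⇒ s:=5
H0 returns (0, 5)
H1 returns [5, (0, 5)]
= [5, (0, 5)]

Answer: 5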